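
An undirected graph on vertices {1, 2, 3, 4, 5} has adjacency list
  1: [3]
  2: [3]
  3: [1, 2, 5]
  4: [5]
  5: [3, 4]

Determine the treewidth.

1

A width-1 tree decomposition is:
Bags: B1 = {3, 5}  B2 = {2, 3}  B3 = {1, 3}  B4 = {4, 5}
Tree: B1–B2, B2–B3, B1–B4
Each bag holds 2 vertices, so the decomposition has width 1, which upper-bounds the treewidth. Since G has at least one edge (e.g. 3–5), it is not an edgeless graph, so tw(G) ≥ 1. Combining the bounds, tw(G) = 1.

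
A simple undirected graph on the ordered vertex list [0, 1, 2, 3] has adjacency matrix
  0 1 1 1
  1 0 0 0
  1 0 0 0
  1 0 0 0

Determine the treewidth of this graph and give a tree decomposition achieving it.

Treewidth 1.
One such decomposition:
Bags: B1 = {0, 3}  B2 = {0, 1}  B3 = {0, 2}
Tree: B1–B2, B2–B3

The largest bag has 2 vertices, giving width 1; this decomposition certifies tw(G) ≤ 1. Any graph with an edge has treewidth ≥ 1, and G has the edge 0–3. Therefore the treewidth is 1.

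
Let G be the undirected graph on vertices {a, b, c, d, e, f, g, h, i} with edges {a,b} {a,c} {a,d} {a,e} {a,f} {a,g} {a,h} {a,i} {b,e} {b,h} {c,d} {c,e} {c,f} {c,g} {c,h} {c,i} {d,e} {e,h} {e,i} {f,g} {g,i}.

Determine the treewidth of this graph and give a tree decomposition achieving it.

Treewidth 3.
One such decomposition:
Bags: B1 = {a, c, e, i}  B2 = {a, c, g, i}  B3 = {a, c, e, h}  B4 = {a, c, f, g}  B5 = {a, c, d, e}  B6 = {a, b, e, h}
Tree: B1–B2, B1–B3, B2–B4, B1–B5, B3–B6

Every bag has size at most 4, so the width is 4 − 1 = 3 and tw(G) ≤ 3. Conversely, {a, c, f, g} is a clique of size 4, and the vertices of any clique must share a bag in every tree decomposition; so some bag has ≥ 4 vertices and tw(G) ≥ 3. Combining the bounds, tw(G) = 3.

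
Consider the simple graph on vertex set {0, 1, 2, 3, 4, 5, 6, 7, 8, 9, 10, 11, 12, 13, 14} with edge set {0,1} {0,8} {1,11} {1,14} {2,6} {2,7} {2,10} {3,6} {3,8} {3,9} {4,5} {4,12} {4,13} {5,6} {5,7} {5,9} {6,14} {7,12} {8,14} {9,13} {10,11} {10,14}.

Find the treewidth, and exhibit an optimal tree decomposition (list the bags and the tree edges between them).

Treewidth 3.
One such decomposition:
Bags: B1 = {4, 7, 12, 13}  B2 = {4, 5, 7, 13}  B3 = {5, 7, 9, 13}  B4 = {2, 5, 7, 9}  B5 = {2, 5, 6, 9}  B6 = {2, 3, 6, 9}  B7 = {2, 3, 6, 10}  B8 = {3, 6, 10, 14}  B9 = {3, 8, 10, 14}  B10 = {8, 10, 11, 14}  B11 = {1, 8, 11, 14}  B12 = {0, 1, 8, 11}
Tree: B1–B2, B2–B3, B3–B4, B4–B5, B5–B6, B6–B7, B7–B8, B8–B9, B9–B10, B10–B11, B11–B12

Every bag has size at most 4, so the width is 4 − 1 = 3 and tw(G) ≤ 3. For the lower bound: the 4 vertex sets {4,12,13}, {7}, {5}, {2,3,6,9} are disjoint, each induces a connected subgraph, and every pair is joined by at least one edge of G. Contracting each set to a single vertex therefore yields K_{4} as a minor, and since treewidth is minor-monotone, tw(G) ≥ tw(K_{4}) = 3. Combining the bounds, tw(G) = 3.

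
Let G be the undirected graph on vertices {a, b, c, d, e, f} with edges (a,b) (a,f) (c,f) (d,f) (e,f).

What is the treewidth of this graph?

1

A width-1 tree decomposition is:
Bags: B1 = {e, f}  B2 = {c, f}  B3 = {a, f}  B4 = {a, b}  B5 = {d, f}
Tree: B1–B2, B2–B3, B3–B4, B2–B5
The largest bag has 2 vertices, giving width 1; this decomposition certifies tw(G) ≤ 1. Since G has at least one edge (e.g. f–e), it is not an edgeless graph, so tw(G) ≥ 1. Therefore the treewidth is 1.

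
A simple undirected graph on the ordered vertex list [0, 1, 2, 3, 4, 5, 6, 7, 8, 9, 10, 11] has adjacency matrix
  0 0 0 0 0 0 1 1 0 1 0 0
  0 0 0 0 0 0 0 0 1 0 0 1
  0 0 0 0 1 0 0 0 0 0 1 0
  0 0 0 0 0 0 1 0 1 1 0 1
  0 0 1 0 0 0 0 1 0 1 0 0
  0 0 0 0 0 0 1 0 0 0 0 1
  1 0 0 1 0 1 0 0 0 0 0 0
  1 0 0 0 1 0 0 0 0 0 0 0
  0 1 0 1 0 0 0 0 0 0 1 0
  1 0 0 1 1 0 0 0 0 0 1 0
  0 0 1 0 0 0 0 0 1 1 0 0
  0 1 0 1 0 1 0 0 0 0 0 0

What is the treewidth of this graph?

A width-3 tree decomposition is:
Bags: B1 = {1, 5, 8, 11}  B2 = {3, 5, 8, 11}  B3 = {3, 5, 6, 8}  B4 = {3, 6, 8, 10}  B5 = {3, 6, 9, 10}  B6 = {0, 6, 9, 10}  B7 = {0, 2, 9, 10}  B8 = {0, 2, 4, 9}  B9 = {0, 2, 4, 7}
Tree: B1–B2, B2–B3, B3–B4, B4–B5, B5–B6, B6–B7, B7–B8, B8–B9
Each bag holds 4 vertices, so the decomposition has width 3, which upper-bounds the treewidth. For the lower bound: the 4 vertex sets {1,5,11}, {8}, {3}, {0,6,9,10} are disjoint, each induces a connected subgraph, and every pair is joined by at least one edge of G. Contracting each set to a single vertex therefore yields K_{4} as a minor, and since treewidth is minor-monotone, tw(G) ≥ tw(K_{4}) = 3. Combining the bounds, tw(G) = 3.

3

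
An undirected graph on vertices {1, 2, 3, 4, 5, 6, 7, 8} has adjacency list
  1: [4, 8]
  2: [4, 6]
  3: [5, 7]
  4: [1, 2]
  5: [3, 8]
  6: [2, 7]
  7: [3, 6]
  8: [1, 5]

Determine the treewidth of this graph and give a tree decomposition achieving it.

The largest bag has 3 vertices, giving width 2; this decomposition certifies tw(G) ≤ 2. Since 4–2–6–7–3–5–8–1–4 is a cycle in G, G is not acyclic. Forests are exactly the graphs of treewidth ≤ 1, so tw(G) ≥ 2. Combining the bounds, tw(G) = 2.

Treewidth 2.
One optimal decomposition is:
Bags: B1 = {2, 4, 6}  B2 = {4, 6, 7}  B3 = {3, 4, 7}  B4 = {3, 4, 5}  B5 = {4, 5, 8}  B6 = {1, 4, 8}
Tree: B1–B2, B2–B3, B3–B4, B4–B5, B5–B6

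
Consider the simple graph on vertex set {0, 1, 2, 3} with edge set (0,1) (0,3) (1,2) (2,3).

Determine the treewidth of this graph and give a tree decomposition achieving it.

The largest bag has 3 vertices, giving width 2; this decomposition certifies tw(G) ≤ 2. For the lower bound, G contains the cycle 0–3–2–1–0, so G is not a forest; only forests have treewidth ≤ 1, hence tw(G) ≥ 2. Therefore the treewidth is 2.

Treewidth 2.
Bags: B1 = {0, 2, 3}  B2 = {0, 1, 2}
Tree: B1–B2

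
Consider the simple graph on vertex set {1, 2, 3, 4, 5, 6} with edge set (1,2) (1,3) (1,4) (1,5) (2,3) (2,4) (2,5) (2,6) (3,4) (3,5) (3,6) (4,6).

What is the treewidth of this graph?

A width-3 tree decomposition is:
Bags: B1 = {1, 2, 3, 5}  B2 = {1, 2, 3, 4}  B3 = {2, 3, 4, 6}
Tree: B1–B2, B2–B3
Every bag has size at most 4, so the width is 4 − 1 = 3 and tw(G) ≤ 3. On the other hand G contains the 4-clique {1, 2, 3, 4}. A clique must lie in a single bag of any decomposition, so no decomposition can have width below 3. Hence tw(G) = 3 exactly.

3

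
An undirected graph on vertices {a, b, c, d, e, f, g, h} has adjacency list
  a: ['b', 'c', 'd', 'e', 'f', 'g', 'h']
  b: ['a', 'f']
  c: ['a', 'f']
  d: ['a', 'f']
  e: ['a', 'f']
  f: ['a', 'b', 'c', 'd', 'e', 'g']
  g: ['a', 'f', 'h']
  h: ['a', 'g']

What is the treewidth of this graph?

2

A width-2 tree decomposition is:
Bags: B1 = {a, d, f}  B2 = {a, f, g}  B3 = {a, b, f}  B4 = {a, e, f}  B5 = {a, c, f}  B6 = {a, g, h}
Tree: B1–B2, B1–B3, B1–B4, B1–B5, B2–B6
The largest bag has 3 vertices, giving width 2; this decomposition certifies tw(G) ≤ 2. For the lower bound, the 3 vertices {a, g, h} are pairwise adjacent, and any tree decomposition puts a clique entirely inside one bag — forcing width ≥ 2. Combining the bounds, tw(G) = 2.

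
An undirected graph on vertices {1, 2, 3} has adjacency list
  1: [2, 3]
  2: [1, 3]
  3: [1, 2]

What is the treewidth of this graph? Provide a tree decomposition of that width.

Treewidth 2.
One such decomposition:
Bags: B1 = {1, 2, 3}
Tree: (single bag)

A single bag containing all 3 vertices is trivially a valid decomposition of width 2. For the lower bound, the 3 vertices {1, 2, 3} are pairwise adjacent, and any tree decomposition puts a clique entirely inside one bag — forcing width ≥ 2. Therefore the treewidth is 2.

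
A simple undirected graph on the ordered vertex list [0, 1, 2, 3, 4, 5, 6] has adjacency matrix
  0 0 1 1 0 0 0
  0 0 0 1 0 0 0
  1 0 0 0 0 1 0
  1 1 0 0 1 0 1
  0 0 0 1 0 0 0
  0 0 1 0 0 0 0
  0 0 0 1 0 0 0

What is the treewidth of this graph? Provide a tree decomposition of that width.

Treewidth 1.
Bags: B1 = {1, 3}  B2 = {3, 4}  B3 = {0, 3}  B4 = {0, 2}  B5 = {3, 6}  B6 = {2, 5}
Tree: B1–B2, B2–B3, B3–B4, B3–B5, B4–B6

The largest bag has 2 vertices, giving width 1; this decomposition certifies tw(G) ≤ 1. Any graph with an edge has treewidth ≥ 1, and G has the edge 3–1. The upper and lower bounds meet at 1, so that is the treewidth.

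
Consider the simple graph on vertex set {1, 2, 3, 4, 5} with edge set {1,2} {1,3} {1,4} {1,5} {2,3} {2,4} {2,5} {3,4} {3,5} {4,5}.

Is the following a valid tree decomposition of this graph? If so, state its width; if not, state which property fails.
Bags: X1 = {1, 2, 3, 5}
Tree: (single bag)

A tree decomposition must satisfy three properties: every vertex lies in some bag; for every edge, both endpoints lie together in some bag; and for every vertex, the bags containing it form a connected subtree. Here vertex 4 appears in no bag, so the decomposition is invalid.

No — vertex 4 appears in no bag.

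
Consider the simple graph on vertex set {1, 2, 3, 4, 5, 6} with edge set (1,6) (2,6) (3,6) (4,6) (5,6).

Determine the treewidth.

A width-1 tree decomposition is:
Bags: B1 = {3, 6}  B2 = {5, 6}  B3 = {2, 6}  B4 = {4, 6}  B5 = {1, 6}
Tree: B1–B2, B2–B3, B2–B4, B1–B5
Each bag holds 2 vertices, so the decomposition has width 1, which upper-bounds the treewidth. Any graph with an edge has treewidth ≥ 1, and G has the edge 3–6. The upper and lower bounds meet at 1, so that is the treewidth.

1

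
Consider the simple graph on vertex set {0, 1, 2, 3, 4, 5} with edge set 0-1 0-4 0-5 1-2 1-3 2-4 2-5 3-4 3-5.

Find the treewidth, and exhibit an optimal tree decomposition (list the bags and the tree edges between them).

The largest bag has 4 vertices, giving width 3; this decomposition certifies tw(G) ≤ 3. For the lower bound: the 4 vertex sets {1,3}, {2,5}, {4}, {0} are disjoint, each induces a connected subgraph, and every pair is joined by at least one edge of G. Contracting each set to a single vertex therefore yields K_{4} as a minor, and since treewidth is minor-monotone, tw(G) ≥ tw(K_{4}) = 3. Therefore the treewidth is 3.

Treewidth 3.
One such decomposition:
Bags: B1 = {1, 3, 4, 5}  B2 = {1, 2, 4, 5}  B3 = {0, 1, 4, 5}
Tree: B1–B2, B2–B3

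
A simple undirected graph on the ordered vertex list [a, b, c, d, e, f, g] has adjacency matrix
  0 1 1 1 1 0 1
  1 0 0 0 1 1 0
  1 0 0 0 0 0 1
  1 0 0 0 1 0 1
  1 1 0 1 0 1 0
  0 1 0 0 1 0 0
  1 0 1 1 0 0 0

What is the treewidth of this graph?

2

A width-2 tree decomposition is:
Bags: B1 = {a, b, e}  B2 = {b, e, f}  B3 = {a, d, e}  B4 = {a, d, g}  B5 = {a, c, g}
Tree: B1–B2, B1–B3, B3–B4, B4–B5
The largest bag has 3 vertices, giving width 2; this decomposition certifies tw(G) ≤ 2. For the lower bound, the 3 vertices {a, d, g} are pairwise adjacent, and any tree decomposition puts a clique entirely inside one bag — forcing width ≥ 2. The upper and lower bounds meet at 2, so that is the treewidth.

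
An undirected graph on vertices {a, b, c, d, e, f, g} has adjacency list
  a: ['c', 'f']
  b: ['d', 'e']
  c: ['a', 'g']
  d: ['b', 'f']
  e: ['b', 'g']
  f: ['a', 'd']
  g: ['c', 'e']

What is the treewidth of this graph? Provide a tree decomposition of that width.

The largest bag has 3 vertices, giving width 2; this decomposition certifies tw(G) ≤ 2. The edges f–d–b–e–g–c–a–f form a cycle, so G is not a tree and its treewidth is at least 2. The upper and lower bounds meet at 2, so that is the treewidth.

Treewidth 2.
Bags: B1 = {b, d, f}  B2 = {b, e, f}  B3 = {e, f, g}  B4 = {c, f, g}  B5 = {a, c, f}
Tree: B1–B2, B2–B3, B3–B4, B4–B5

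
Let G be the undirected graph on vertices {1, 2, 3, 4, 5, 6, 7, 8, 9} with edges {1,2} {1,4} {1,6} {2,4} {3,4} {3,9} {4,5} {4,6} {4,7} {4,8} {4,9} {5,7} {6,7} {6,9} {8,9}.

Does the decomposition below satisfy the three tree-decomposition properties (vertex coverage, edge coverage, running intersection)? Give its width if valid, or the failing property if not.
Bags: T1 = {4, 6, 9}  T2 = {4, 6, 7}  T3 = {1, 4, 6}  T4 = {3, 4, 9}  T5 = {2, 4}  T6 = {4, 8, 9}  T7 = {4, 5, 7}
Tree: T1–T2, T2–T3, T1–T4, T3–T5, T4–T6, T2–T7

A tree decomposition must satisfy three properties: every vertex lies in some bag; for every edge, both endpoints lie together in some bag; and for every vertex, the bags containing it form a connected subtree. Here edge (1,2) lies in no bag, so the decomposition is invalid.

No — edge (1,2) lies in no bag.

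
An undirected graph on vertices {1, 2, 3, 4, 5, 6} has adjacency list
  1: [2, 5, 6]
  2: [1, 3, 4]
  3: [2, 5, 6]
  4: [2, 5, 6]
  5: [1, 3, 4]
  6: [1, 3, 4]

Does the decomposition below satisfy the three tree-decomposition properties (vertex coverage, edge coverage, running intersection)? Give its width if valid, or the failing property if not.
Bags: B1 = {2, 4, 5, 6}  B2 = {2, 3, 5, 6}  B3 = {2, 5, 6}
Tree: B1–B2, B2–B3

A tree decomposition must satisfy three properties: every vertex lies in some bag; for every edge, both endpoints lie together in some bag; and for every vertex, the bags containing it form a connected subtree. Here vertex 1 appears in no bag, so the decomposition is invalid.

No — vertex 1 appears in no bag.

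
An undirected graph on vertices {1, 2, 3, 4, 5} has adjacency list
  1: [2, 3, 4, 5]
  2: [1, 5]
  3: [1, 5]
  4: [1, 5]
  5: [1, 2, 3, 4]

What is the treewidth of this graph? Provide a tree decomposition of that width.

Treewidth 2.
Bags: B1 = {1, 2, 5}  B2 = {1, 3, 5}  B3 = {1, 4, 5}
Tree: B1–B2, B1–B3

The largest bag has 3 vertices, giving width 2; this decomposition certifies tw(G) ≤ 2. On the other hand G contains the 3-clique {1, 2, 5}. A clique must lie in a single bag of any decomposition, so no decomposition can have width below 2. Combining the bounds, tw(G) = 2.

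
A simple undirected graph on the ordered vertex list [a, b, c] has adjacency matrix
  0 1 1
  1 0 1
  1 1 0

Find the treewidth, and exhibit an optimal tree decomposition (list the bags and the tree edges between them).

Treewidth 2.
Bags: B1 = {a, b, c}
Tree: (single bag)

With just one bag of size 3, the width is 3 − 1 = 2, so tw(G) ≤ 2. On the other hand G contains the 3-clique {a, b, c}. A clique must lie in a single bag of any decomposition, so no decomposition can have width below 2. Combining the bounds, tw(G) = 2.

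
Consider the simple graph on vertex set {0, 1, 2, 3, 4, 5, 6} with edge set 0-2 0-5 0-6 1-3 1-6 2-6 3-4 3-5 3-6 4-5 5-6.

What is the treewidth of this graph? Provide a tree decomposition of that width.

Treewidth 2.
One optimal decomposition is:
Bags: B1 = {0, 2, 6}  B2 = {0, 5, 6}  B3 = {3, 5, 6}  B4 = {1, 3, 6}  B5 = {3, 4, 5}
Tree: B1–B2, B2–B3, B3–B4, B3–B5

The largest bag has 3 vertices, giving width 2; this decomposition certifies tw(G) ≤ 2. Conversely, {3, 4, 5} is a clique of size 3, and the vertices of any clique must share a bag in every tree decomposition; so some bag has ≥ 3 vertices and tw(G) ≥ 2. The upper and lower bounds meet at 2, so that is the treewidth.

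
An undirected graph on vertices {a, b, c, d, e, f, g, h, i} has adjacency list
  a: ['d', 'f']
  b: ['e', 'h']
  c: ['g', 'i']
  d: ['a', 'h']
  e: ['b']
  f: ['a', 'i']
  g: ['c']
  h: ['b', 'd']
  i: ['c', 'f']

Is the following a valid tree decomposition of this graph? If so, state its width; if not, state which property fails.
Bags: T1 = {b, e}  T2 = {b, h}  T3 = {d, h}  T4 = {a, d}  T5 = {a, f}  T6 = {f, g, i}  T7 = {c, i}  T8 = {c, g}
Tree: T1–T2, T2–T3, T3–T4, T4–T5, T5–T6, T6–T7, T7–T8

A tree decomposition must satisfy three properties: every vertex lies in some bag; for every edge, both endpoints lie together in some bag; and for every vertex, the bags containing it form a connected subtree. Here bags containing vertex g are not connected in the tree, so the decomposition is invalid.

No — bags containing vertex g are not connected in the tree.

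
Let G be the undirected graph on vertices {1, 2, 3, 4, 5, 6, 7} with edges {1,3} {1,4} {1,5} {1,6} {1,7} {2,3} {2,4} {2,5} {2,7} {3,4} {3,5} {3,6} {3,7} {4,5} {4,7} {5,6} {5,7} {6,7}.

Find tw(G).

4

A width-4 tree decomposition is:
Bags: B1 = {1, 3, 4, 5, 7}  B2 = {2, 3, 4, 5, 7}  B3 = {1, 3, 5, 6, 7}
Tree: B1–B2, B1–B3
Each bag holds 5 vertices, so the decomposition has width 4, which upper-bounds the treewidth. For the lower bound, the 5 vertices {1, 3, 4, 5, 7} are pairwise adjacent, and any tree decomposition puts a clique entirely inside one bag — forcing width ≥ 4. Therefore the treewidth is 4.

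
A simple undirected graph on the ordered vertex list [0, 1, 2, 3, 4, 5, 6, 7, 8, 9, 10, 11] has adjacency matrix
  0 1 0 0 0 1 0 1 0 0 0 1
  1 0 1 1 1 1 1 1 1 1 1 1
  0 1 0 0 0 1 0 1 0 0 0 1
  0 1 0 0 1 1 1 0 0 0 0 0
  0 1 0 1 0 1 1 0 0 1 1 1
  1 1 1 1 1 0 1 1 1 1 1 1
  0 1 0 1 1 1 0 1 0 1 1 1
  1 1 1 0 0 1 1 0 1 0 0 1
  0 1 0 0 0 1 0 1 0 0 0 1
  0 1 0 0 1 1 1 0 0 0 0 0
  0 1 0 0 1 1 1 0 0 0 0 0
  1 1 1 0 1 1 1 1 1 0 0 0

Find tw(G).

A width-4 tree decomposition is:
Bags: B1 = {1, 5, 6, 7, 11}  B2 = {1, 5, 7, 8, 11}  B3 = {0, 1, 5, 7, 11}  B4 = {1, 4, 5, 6, 11}  B5 = {1, 2, 5, 7, 11}  B6 = {1, 4, 5, 6, 10}  B7 = {1, 4, 5, 6, 9}  B8 = {1, 3, 4, 5, 6}
Tree: B1–B2, B1–B3, B1–B4, B2–B5, B4–B6, B4–B7, B4–B8
The largest bag has 5 vertices, giving width 4; this decomposition certifies tw(G) ≤ 4. For the lower bound, the 5 vertices {0, 1, 5, 7, 11} are pairwise adjacent, and any tree decomposition puts a clique entirely inside one bag — forcing width ≥ 4. Combining the bounds, tw(G) = 4.

4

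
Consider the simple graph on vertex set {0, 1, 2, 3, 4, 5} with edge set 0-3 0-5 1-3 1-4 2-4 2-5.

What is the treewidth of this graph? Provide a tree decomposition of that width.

Treewidth 2.
One such decomposition:
Bags: B1 = {1, 2, 4}  B2 = {1, 2, 3}  B3 = {0, 2, 3}  B4 = {0, 2, 5}
Tree: B1–B2, B2–B3, B3–B4

Each bag holds 3 vertices, so the decomposition has width 2, which upper-bounds the treewidth. The edges 2–4–1–3–0–5–2 form a cycle, so G is not a tree and its treewidth is at least 2. Combining the bounds, tw(G) = 2.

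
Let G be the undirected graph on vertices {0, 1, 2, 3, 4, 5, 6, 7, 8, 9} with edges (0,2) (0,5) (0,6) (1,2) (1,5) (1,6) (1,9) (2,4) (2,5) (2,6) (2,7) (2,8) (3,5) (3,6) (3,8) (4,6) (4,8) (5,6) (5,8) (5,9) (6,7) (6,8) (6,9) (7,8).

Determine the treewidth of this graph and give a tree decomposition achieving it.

The largest bag has 4 vertices, giving width 3; this decomposition certifies tw(G) ≤ 3. On the other hand G contains the 4-clique {1, 5, 6, 9}. A clique must lie in a single bag of any decomposition, so no decomposition can have width below 3. Combining the bounds, tw(G) = 3.

Treewidth 3.
One optimal decomposition is:
Bags: B1 = {0, 2, 5, 6}  B2 = {2, 5, 6, 8}  B3 = {1, 2, 5, 6}  B4 = {2, 6, 7, 8}  B5 = {2, 4, 6, 8}  B6 = {1, 5, 6, 9}  B7 = {3, 5, 6, 8}
Tree: B1–B2, B2–B3, B2–B4, B4–B5, B3–B6, B2–B7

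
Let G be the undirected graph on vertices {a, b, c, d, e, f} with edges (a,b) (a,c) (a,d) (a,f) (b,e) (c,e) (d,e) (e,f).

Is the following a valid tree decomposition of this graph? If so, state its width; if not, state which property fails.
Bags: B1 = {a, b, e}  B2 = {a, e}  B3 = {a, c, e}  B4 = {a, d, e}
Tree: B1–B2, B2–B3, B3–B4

No — vertex f appears in no bag.

A tree decomposition must satisfy three properties: every vertex lies in some bag; for every edge, both endpoints lie together in some bag; and for every vertex, the bags containing it form a connected subtree. Here vertex f appears in no bag, so the decomposition is invalid.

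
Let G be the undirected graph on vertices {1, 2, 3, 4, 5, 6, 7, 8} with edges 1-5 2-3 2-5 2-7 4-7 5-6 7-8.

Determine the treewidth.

1

A width-1 tree decomposition is:
Bags: B1 = {2, 5}  B2 = {2, 3}  B3 = {2, 7}  B4 = {4, 7}  B5 = {7, 8}  B6 = {1, 5}  B7 = {5, 6}
Tree: B1–B2, B1–B3, B3–B4, B3–B5, B1–B6, B1–B7
Each bag holds 2 vertices, so the decomposition has width 1, which upper-bounds the treewidth. Since G has at least one edge (e.g. 2–5), it is not an edgeless graph, so tw(G) ≥ 1. Therefore the treewidth is 1.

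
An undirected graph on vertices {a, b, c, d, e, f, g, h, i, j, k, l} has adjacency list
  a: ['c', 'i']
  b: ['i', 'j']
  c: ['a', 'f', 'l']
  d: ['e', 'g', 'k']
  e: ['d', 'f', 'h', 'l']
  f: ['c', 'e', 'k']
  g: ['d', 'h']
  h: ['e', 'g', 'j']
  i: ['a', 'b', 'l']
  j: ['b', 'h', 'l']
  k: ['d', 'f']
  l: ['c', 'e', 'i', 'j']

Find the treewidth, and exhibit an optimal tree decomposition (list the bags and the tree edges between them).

Treewidth 3.
Bags: B1 = {d, g, h, k}  B2 = {d, e, h, k}  B3 = {e, f, h, k}  B4 = {e, f, h, j}  B5 = {e, f, j, l}  B6 = {c, f, j, l}  B7 = {b, c, j, l}  B8 = {b, c, i, l}  B9 = {a, b, c, i}
Tree: B1–B2, B2–B3, B3–B4, B4–B5, B5–B6, B6–B7, B7–B8, B8–B9

Each bag holds 4 vertices, so the decomposition has width 3, which upper-bounds the treewidth. For the lower bound: the 4 vertex sets {d,g,k}, {h}, {e}, {c,f,j,l} are disjoint, each induces a connected subgraph, and every pair is joined by at least one edge of G. Contracting each set to a single vertex therefore yields K_{4} as a minor, and since treewidth is minor-monotone, tw(G) ≥ tw(K_{4}) = 3. The upper and lower bounds meet at 3, so that is the treewidth.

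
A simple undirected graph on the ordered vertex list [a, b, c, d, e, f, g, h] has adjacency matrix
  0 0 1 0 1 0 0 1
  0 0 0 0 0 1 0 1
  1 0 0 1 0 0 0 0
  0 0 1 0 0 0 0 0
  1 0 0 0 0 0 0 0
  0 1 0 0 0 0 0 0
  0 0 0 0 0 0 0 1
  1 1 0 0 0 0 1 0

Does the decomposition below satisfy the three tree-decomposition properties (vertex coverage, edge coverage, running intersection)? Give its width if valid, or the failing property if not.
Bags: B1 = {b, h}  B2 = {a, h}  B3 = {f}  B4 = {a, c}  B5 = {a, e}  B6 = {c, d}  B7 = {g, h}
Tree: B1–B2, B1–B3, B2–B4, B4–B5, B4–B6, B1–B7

A tree decomposition must satisfy three properties: every vertex lies in some bag; for every edge, both endpoints lie together in some bag; and for every vertex, the bags containing it form a connected subtree. Here edge (b,f) lies in no bag, so the decomposition is invalid.

No — edge (b,f) lies in no bag.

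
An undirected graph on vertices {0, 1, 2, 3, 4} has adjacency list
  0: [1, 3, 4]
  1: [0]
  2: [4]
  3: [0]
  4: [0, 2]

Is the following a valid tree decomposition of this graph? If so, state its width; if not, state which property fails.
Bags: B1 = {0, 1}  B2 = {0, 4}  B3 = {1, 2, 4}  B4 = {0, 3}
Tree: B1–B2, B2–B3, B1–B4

A tree decomposition must satisfy three properties: every vertex lies in some bag; for every edge, both endpoints lie together in some bag; and for every vertex, the bags containing it form a connected subtree. Here bags containing vertex 1 are not connected in the tree, so the decomposition is invalid.

No — bags containing vertex 1 are not connected in the tree.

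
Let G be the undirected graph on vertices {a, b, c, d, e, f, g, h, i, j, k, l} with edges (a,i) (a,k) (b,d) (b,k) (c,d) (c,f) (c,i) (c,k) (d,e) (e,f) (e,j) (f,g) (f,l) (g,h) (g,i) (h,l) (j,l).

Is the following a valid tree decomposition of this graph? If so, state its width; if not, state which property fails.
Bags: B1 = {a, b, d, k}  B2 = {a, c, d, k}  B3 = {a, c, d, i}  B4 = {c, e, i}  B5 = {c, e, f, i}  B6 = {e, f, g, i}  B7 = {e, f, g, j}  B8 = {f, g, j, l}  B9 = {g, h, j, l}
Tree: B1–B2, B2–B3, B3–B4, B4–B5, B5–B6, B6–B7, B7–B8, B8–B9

No — edge (d,e) lies in no bag.

A tree decomposition must satisfy three properties: every vertex lies in some bag; for every edge, both endpoints lie together in some bag; and for every vertex, the bags containing it form a connected subtree. Here edge (d,e) lies in no bag, so the decomposition is invalid.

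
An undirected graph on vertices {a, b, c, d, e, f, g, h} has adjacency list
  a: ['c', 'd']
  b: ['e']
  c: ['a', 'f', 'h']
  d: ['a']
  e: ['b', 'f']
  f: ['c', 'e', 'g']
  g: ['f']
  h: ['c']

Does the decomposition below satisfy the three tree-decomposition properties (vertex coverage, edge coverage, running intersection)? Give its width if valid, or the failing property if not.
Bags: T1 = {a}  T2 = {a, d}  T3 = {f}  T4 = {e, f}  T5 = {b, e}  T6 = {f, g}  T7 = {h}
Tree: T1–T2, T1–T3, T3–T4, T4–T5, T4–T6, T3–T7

A tree decomposition must satisfy three properties: every vertex lies in some bag; for every edge, both endpoints lie together in some bag; and for every vertex, the bags containing it form a connected subtree. Here vertex c appears in no bag, so the decomposition is invalid.

No — vertex c appears in no bag.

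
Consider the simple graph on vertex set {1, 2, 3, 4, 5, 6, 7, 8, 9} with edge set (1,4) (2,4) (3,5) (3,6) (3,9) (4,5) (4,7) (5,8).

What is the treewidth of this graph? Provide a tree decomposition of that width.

Every bag has size at most 2, so the width is 2 − 1 = 1 and tw(G) ≤ 1. Any graph with an edge has treewidth ≥ 1, and G has the edge 4–5. Hence tw(G) = 1 exactly.

Treewidth 1.
Bags: B1 = {4, 5}  B2 = {4, 7}  B3 = {5, 8}  B4 = {3, 5}  B5 = {1, 4}  B6 = {3, 6}  B7 = {3, 9}  B8 = {2, 4}
Tree: B1–B2, B1–B3, B1–B4, B2–B5, B4–B6, B4–B7, B1–B8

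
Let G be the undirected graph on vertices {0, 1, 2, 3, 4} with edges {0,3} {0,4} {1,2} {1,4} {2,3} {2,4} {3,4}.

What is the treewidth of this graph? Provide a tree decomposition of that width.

Treewidth 2.
Bags: B1 = {1, 2, 4}  B2 = {2, 3, 4}  B3 = {0, 3, 4}
Tree: B1–B2, B2–B3

Every bag has size at most 3, so the width is 3 − 1 = 2 and tw(G) ≤ 2. On the other hand G contains the 3-clique {0, 3, 4}. A clique must lie in a single bag of any decomposition, so no decomposition can have width below 2. Combining the bounds, tw(G) = 2.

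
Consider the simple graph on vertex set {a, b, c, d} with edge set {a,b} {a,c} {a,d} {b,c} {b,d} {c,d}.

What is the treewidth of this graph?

A width-3 tree decomposition is:
Bags: B1 = {a, b, c, d}
Tree: (single bag)
A single bag containing all 4 vertices is trivially a valid decomposition of width 3. On the other hand G contains the 4-clique {a, b, c, d}. A clique must lie in a single bag of any decomposition, so no decomposition can have width below 3. Hence tw(G) = 3 exactly.

3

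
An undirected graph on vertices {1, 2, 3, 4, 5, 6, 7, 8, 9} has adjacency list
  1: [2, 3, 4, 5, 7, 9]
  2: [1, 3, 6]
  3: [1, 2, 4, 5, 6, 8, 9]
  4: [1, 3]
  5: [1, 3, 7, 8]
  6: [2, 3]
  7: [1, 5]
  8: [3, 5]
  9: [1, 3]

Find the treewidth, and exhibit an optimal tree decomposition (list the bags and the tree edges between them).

Treewidth 2.
One such decomposition:
Bags: B1 = {1, 3, 5}  B2 = {1, 5, 7}  B3 = {1, 3, 9}  B4 = {3, 5, 8}  B5 = {1, 3, 4}  B6 = {1, 2, 3}  B7 = {2, 3, 6}
Tree: B1–B2, B1–B3, B1–B4, B3–B5, B5–B6, B6–B7

Every bag has size at most 3, so the width is 3 − 1 = 2 and tw(G) ≤ 2. Conversely, {3, 5, 8} is a clique of size 3, and the vertices of any clique must share a bag in every tree decomposition; so some bag has ≥ 3 vertices and tw(G) ≥ 2. The upper and lower bounds meet at 2, so that is the treewidth.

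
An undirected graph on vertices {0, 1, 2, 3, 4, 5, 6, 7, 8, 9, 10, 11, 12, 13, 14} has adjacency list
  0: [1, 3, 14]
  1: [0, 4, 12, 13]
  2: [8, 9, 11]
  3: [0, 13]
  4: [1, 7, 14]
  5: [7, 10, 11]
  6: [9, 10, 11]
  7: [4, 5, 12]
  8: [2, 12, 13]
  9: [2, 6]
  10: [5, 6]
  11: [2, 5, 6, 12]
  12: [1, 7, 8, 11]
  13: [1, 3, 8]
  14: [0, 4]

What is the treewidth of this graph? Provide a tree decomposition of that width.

Every bag has size at most 4, so the width is 4 − 1 = 3 and tw(G) ≤ 3. For the lower bound: the 4 vertex sets {0,3,14}, {13}, {1}, {4,7,8,12} are disjoint, each induces a connected subgraph, and every pair is joined by at least one edge of G. Contracting each set to a single vertex therefore yields K_{4} as a minor, and since treewidth is minor-monotone, tw(G) ≥ tw(K_{4}) = 3. The upper and lower bounds meet at 3, so that is the treewidth.

Treewidth 3.
One optimal decomposition is:
Bags: B1 = {0, 3, 13, 14}  B2 = {0, 1, 13, 14}  B3 = {1, 4, 13, 14}  B4 = {1, 4, 8, 13}  B5 = {1, 4, 8, 12}  B6 = {4, 7, 8, 12}  B7 = {2, 7, 8, 12}  B8 = {2, 7, 11, 12}  B9 = {2, 5, 7, 11}  B10 = {2, 5, 9, 11}  B11 = {5, 6, 9, 11}  B12 = {5, 6, 9, 10}
Tree: B1–B2, B2–B3, B3–B4, B4–B5, B5–B6, B6–B7, B7–B8, B8–B9, B9–B10, B10–B11, B11–B12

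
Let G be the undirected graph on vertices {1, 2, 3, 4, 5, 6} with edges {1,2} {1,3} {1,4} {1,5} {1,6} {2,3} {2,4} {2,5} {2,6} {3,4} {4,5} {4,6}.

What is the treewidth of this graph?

3

A width-3 tree decomposition is:
Bags: B1 = {1, 2, 4, 5}  B2 = {1, 2, 4, 6}  B3 = {1, 2, 3, 4}
Tree: B1–B2, B1–B3
The largest bag has 4 vertices, giving width 3; this decomposition certifies tw(G) ≤ 3. For the lower bound, the 4 vertices {1, 2, 3, 4} are pairwise adjacent, and any tree decomposition puts a clique entirely inside one bag — forcing width ≥ 3. The upper and lower bounds meet at 3, so that is the treewidth.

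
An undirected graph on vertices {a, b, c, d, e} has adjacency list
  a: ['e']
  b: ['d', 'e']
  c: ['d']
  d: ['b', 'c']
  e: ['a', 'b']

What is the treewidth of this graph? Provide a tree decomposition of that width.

The largest bag has 2 vertices, giving width 1; this decomposition certifies tw(G) ≤ 1. Any graph with an edge has treewidth ≥ 1, and G has the edge c–d. Combining the bounds, tw(G) = 1.

Treewidth 1.
Bags: B1 = {c, d}  B2 = {b, d}  B3 = {b, e}  B4 = {a, e}
Tree: B1–B2, B2–B3, B3–B4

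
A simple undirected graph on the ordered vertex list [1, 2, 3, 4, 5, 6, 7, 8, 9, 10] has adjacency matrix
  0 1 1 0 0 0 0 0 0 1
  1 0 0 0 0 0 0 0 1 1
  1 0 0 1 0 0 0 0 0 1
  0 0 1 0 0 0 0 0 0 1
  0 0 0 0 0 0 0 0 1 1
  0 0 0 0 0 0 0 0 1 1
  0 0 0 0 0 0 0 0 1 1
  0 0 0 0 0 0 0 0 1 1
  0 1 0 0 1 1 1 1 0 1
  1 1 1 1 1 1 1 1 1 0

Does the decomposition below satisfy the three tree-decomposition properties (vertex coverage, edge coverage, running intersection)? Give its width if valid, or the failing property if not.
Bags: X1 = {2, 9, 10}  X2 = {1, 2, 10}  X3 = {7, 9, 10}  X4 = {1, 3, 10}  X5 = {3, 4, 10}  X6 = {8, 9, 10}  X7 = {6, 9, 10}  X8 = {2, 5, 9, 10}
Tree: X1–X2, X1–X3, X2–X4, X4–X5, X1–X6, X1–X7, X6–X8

A tree decomposition must satisfy three properties: every vertex lies in some bag; for every edge, both endpoints lie together in some bag; and for every vertex, the bags containing it form a connected subtree. Here bags containing vertex 2 are not connected in the tree, so the decomposition is invalid.

No — bags containing vertex 2 are not connected in the tree.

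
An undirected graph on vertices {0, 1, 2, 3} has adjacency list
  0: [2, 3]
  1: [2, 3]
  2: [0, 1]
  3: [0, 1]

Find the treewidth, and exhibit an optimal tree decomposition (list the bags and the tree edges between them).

Treewidth 2.
One such decomposition:
Bags: B1 = {0, 2, 3}  B2 = {1, 2, 3}
Tree: B1–B2

Every bag has size at most 3, so the width is 3 − 1 = 2 and tw(G) ≤ 2. Since 3–0–2–1–3 is a cycle in G, G is not acyclic. Forests are exactly the graphs of treewidth ≤ 1, so tw(G) ≥ 2. The upper and lower bounds meet at 2, so that is the treewidth.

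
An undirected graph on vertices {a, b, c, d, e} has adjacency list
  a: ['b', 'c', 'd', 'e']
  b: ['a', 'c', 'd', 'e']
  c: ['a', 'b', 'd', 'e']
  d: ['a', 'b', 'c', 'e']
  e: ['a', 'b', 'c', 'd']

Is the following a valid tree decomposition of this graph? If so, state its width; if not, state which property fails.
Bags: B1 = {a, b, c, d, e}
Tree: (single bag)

Yes; width 4.

Every vertex of G appears in some bag (union = {a, b, c, d, e}); every edge is covered by a bag; and for each vertex v the set of bags containing v is connected in the bag tree. The decomposition is therefore valid. The largest bag has 5 vertices, so the width is 4.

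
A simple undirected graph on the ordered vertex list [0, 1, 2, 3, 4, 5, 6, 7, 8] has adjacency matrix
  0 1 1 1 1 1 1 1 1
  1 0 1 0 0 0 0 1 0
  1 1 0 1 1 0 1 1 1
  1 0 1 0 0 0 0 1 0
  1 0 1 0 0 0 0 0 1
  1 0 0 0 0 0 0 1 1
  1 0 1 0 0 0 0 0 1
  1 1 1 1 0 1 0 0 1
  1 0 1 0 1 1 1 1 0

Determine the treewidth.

A width-3 tree decomposition is:
Bags: B1 = {0, 2, 7, 8}  B2 = {0, 2, 3, 7}  B3 = {0, 5, 7, 8}  B4 = {0, 1, 2, 7}  B5 = {0, 2, 4, 8}  B6 = {0, 2, 6, 8}
Tree: B1–B2, B1–B3, B2–B4, B1–B5, B5–B6
The largest bag has 4 vertices, giving width 3; this decomposition certifies tw(G) ≤ 3. Conversely, {0, 2, 4, 8} is a clique of size 4, and the vertices of any clique must share a bag in every tree decomposition; so some bag has ≥ 4 vertices and tw(G) ≥ 3. The upper and lower bounds meet at 3, so that is the treewidth.

3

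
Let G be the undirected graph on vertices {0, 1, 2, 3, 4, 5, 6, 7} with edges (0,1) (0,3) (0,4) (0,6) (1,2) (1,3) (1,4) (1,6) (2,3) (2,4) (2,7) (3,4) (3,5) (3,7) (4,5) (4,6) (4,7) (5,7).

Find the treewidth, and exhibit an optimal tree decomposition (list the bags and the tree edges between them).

The largest bag has 4 vertices, giving width 3; this decomposition certifies tw(G) ≤ 3. On the other hand G contains the 4-clique {0, 1, 3, 4}. A clique must lie in a single bag of any decomposition, so no decomposition can have width below 3. Combining the bounds, tw(G) = 3.

Treewidth 3.
One optimal decomposition is:
Bags: B1 = {2, 3, 4, 7}  B2 = {1, 2, 3, 4}  B3 = {3, 4, 5, 7}  B4 = {0, 1, 3, 4}  B5 = {0, 1, 4, 6}
Tree: B1–B2, B1–B3, B2–B4, B4–B5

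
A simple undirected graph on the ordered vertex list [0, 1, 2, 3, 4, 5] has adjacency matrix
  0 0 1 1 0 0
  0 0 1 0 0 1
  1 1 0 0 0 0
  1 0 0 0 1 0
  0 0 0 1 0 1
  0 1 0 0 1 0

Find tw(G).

A width-2 tree decomposition is:
Bags: B1 = {1, 4, 5}  B2 = {1, 2, 4}  B3 = {0, 2, 4}  B4 = {0, 3, 4}
Tree: B1–B2, B2–B3, B3–B4
Every bag has size at most 3, so the width is 3 − 1 = 2 and tw(G) ≤ 2. The edges 4–5–1–2–0–3–4 form a cycle, so G is not a tree and its treewidth is at least 2. Therefore the treewidth is 2.

2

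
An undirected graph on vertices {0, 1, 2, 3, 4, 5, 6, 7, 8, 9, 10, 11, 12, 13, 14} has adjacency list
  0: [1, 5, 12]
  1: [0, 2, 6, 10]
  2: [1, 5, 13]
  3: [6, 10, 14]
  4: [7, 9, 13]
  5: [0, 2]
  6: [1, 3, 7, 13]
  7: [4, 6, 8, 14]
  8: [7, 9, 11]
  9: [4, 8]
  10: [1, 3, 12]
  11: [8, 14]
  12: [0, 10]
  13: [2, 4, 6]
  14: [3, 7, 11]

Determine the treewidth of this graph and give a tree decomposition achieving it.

Treewidth 3.
Bags: B1 = {4, 8, 9, 11}  B2 = {4, 7, 8, 11}  B3 = {4, 7, 11, 14}  B4 = {4, 7, 13, 14}  B5 = {6, 7, 13, 14}  B6 = {3, 6, 13, 14}  B7 = {2, 3, 6, 13}  B8 = {1, 2, 3, 6}  B9 = {1, 2, 3, 10}  B10 = {1, 2, 5, 10}  B11 = {0, 1, 5, 10}  B12 = {0, 5, 10, 12}
Tree: B1–B2, B2–B3, B3–B4, B4–B5, B5–B6, B6–B7, B7–B8, B8–B9, B9–B10, B10–B11, B11–B12

Each bag holds 4 vertices, so the decomposition has width 3, which upper-bounds the treewidth. For the lower bound: the 4 vertex sets {8,9,11}, {4}, {7}, {3,6,13,14} are disjoint, each induces a connected subgraph, and every pair is joined by at least one edge of G. Contracting each set to a single vertex therefore yields K_{4} as a minor, and since treewidth is minor-monotone, tw(G) ≥ tw(K_{4}) = 3. Therefore the treewidth is 3.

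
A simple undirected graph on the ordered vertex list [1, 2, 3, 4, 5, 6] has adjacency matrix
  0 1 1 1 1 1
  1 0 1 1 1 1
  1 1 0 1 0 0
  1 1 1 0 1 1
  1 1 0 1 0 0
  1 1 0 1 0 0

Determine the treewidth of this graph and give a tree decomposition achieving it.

Treewidth 3.
One optimal decomposition is:
Bags: B1 = {1, 2, 4, 6}  B2 = {1, 2, 4, 5}  B3 = {1, 2, 3, 4}
Tree: B1–B2, B1–B3

Each bag holds 4 vertices, so the decomposition has width 3, which upper-bounds the treewidth. For the lower bound, the 4 vertices {1, 2, 3, 4} are pairwise adjacent, and any tree decomposition puts a clique entirely inside one bag — forcing width ≥ 3. The upper and lower bounds meet at 3, so that is the treewidth.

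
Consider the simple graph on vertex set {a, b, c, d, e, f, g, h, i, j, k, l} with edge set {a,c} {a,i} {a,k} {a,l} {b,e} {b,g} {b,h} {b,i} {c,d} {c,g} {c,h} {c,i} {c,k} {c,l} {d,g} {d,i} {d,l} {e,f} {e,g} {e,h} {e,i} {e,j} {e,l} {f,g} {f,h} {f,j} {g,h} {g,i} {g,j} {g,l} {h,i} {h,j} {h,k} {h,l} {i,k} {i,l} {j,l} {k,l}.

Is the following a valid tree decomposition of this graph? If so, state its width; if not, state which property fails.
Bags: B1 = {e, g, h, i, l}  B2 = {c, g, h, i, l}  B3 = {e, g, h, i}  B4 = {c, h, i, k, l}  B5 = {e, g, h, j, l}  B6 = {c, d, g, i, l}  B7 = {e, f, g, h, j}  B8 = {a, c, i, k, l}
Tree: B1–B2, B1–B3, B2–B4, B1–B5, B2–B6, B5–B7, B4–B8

A tree decomposition must satisfy three properties: every vertex lies in some bag; for every edge, both endpoints lie together in some bag; and for every vertex, the bags containing it form a connected subtree. Here vertex b appears in no bag, so the decomposition is invalid.

No — vertex b appears in no bag.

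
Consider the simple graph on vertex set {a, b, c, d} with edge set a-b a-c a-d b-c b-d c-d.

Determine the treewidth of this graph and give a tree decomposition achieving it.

Treewidth 3.
Bags: B1 = {a, b, c, d}
Tree: (single bag)

With just one bag of size 4, the width is 4 − 1 = 3, so tw(G) ≤ 3. On the other hand G contains the 4-clique {a, b, c, d}. A clique must lie in a single bag of any decomposition, so no decomposition can have width below 3. Therefore the treewidth is 3.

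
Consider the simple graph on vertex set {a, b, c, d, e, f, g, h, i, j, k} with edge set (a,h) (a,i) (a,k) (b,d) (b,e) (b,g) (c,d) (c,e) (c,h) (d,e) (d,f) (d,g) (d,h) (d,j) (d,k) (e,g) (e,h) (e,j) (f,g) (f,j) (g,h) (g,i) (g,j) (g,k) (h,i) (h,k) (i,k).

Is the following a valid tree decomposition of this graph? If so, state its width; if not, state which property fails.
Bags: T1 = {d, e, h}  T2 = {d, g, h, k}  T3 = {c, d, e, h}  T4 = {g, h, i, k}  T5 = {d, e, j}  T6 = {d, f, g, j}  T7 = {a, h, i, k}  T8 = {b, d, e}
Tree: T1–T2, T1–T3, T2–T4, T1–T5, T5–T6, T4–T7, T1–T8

A tree decomposition must satisfy three properties: every vertex lies in some bag; for every edge, both endpoints lie together in some bag; and for every vertex, the bags containing it form a connected subtree. Here edge (g,e) lies in no bag, so the decomposition is invalid.

No — edge (g,e) lies in no bag.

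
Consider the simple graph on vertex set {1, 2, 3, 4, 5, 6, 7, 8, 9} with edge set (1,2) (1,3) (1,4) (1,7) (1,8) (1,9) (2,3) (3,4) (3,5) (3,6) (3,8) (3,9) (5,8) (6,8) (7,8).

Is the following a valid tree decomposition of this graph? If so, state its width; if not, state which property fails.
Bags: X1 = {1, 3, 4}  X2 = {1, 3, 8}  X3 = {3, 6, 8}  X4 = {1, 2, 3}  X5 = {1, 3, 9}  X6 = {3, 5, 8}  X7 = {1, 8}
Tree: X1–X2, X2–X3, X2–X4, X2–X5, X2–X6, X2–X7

No — vertex 7 appears in no bag.

A tree decomposition must satisfy three properties: every vertex lies in some bag; for every edge, both endpoints lie together in some bag; and for every vertex, the bags containing it form a connected subtree. Here vertex 7 appears in no bag, so the decomposition is invalid.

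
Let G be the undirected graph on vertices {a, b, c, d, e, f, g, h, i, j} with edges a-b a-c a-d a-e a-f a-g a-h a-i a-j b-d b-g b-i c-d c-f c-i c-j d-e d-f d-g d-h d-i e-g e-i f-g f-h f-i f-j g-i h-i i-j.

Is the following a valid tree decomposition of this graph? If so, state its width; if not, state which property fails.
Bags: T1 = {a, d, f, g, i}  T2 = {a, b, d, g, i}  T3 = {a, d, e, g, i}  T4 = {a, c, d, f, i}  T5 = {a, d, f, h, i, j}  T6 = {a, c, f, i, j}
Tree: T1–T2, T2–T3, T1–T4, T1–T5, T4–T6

A tree decomposition must satisfy three properties: every vertex lies in some bag; for every edge, both endpoints lie together in some bag; and for every vertex, the bags containing it form a connected subtree. Here bags containing vertex j are not connected in the tree, so the decomposition is invalid.

No — bags containing vertex j are not connected in the tree.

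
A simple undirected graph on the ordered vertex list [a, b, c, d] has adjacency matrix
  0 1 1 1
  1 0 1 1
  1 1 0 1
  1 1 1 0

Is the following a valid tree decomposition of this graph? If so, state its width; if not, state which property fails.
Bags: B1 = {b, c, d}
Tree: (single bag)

No — vertex a appears in no bag.

A tree decomposition must satisfy three properties: every vertex lies in some bag; for every edge, both endpoints lie together in some bag; and for every vertex, the bags containing it form a connected subtree. Here vertex a appears in no bag, so the decomposition is invalid.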